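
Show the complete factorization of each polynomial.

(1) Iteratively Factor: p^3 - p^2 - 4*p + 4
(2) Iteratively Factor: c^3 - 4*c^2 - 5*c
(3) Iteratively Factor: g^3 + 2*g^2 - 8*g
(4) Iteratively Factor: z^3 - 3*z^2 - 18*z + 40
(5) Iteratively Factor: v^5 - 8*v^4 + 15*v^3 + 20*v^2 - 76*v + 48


(1) = (p - 1)*(p^2 - 4) = (p - 2)*(p - 1)*(p + 2)
(2) = (c + 1)*(c^2 - 5*c) = (c - 5)*(c + 1)*(c)
(3) = (g)*(g^2 + 2*g - 8) = g*(g + 4)*(g - 2)
(4) = (z - 2)*(z^2 - z - 20) = (z - 2)*(z + 4)*(z - 5)
(5) = (v - 1)*(v^4 - 7*v^3 + 8*v^2 + 28*v - 48) = (v - 3)*(v - 1)*(v^3 - 4*v^2 - 4*v + 16) = (v - 3)*(v - 1)*(v + 2)*(v^2 - 6*v + 8) = (v - 4)*(v - 3)*(v - 1)*(v + 2)*(v - 2)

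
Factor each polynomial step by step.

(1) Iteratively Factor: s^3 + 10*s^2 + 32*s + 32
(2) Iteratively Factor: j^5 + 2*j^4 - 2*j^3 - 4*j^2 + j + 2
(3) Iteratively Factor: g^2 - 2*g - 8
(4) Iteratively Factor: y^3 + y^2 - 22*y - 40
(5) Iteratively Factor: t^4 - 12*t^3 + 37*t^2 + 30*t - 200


(1) = (s + 4)*(s^2 + 6*s + 8) = (s + 2)*(s + 4)*(s + 4)
(2) = (j - 1)*(j^4 + 3*j^3 + j^2 - 3*j - 2) = (j - 1)^2*(j^3 + 4*j^2 + 5*j + 2) = (j - 1)^2*(j + 2)*(j^2 + 2*j + 1) = (j - 1)^2*(j + 1)*(j + 2)*(j + 1)
(3) = (g + 2)*(g - 4)
(4) = (y - 5)*(y^2 + 6*y + 8) = (y - 5)*(y + 2)*(y + 4)
(5) = (t - 5)*(t^3 - 7*t^2 + 2*t + 40) = (t - 5)*(t + 2)*(t^2 - 9*t + 20) = (t - 5)*(t - 4)*(t + 2)*(t - 5)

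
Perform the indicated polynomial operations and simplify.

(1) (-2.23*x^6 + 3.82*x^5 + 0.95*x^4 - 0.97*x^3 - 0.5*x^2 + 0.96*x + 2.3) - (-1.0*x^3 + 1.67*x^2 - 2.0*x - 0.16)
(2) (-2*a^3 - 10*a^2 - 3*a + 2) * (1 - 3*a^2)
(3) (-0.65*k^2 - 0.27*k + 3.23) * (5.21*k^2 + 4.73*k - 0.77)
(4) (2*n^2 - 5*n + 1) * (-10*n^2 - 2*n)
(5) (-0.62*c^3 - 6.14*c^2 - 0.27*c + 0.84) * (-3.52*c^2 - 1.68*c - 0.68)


(1) = -2.23*x^6 + 3.82*x^5 + 0.95*x^4 + 0.03*x^3 - 2.17*x^2 + 2.96*x + 2.46
(2) = 6*a^5 + 30*a^4 + 7*a^3 - 16*a^2 - 3*a + 2
(3) = -3.3865*k^4 - 4.4812*k^3 + 16.0517*k^2 + 15.4858*k - 2.4871
(4) = -20*n^4 + 46*n^3 - 2*n
(5) = 2.1824*c^5 + 22.6544*c^4 + 11.6872*c^3 + 1.672*c^2 - 1.2276*c - 0.5712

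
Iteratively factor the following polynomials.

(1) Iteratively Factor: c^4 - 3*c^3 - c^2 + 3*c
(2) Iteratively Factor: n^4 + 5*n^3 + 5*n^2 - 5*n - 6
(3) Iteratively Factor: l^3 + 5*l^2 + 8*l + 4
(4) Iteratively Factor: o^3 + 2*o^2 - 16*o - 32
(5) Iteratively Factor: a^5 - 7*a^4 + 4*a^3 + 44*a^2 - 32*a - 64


(1) = (c - 3)*(c^3 - c) = c*(c - 3)*(c^2 - 1) = c*(c - 3)*(c + 1)*(c - 1)
(2) = (n + 3)*(n^3 + 2*n^2 - n - 2) = (n + 1)*(n + 3)*(n^2 + n - 2) = (n - 1)*(n + 1)*(n + 3)*(n + 2)
(3) = (l + 1)*(l^2 + 4*l + 4) = (l + 1)*(l + 2)*(l + 2)
(4) = (o - 4)*(o^2 + 6*o + 8) = (o - 4)*(o + 2)*(o + 4)
(5) = (a - 4)*(a^4 - 3*a^3 - 8*a^2 + 12*a + 16) = (a - 4)*(a - 2)*(a^3 - a^2 - 10*a - 8) = (a - 4)*(a - 2)*(a + 2)*(a^2 - 3*a - 4) = (a - 4)^2*(a - 2)*(a + 2)*(a + 1)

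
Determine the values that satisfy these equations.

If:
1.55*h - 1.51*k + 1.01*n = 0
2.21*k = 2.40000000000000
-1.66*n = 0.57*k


Then:
h = 1.30
k = 1.09
n = -0.37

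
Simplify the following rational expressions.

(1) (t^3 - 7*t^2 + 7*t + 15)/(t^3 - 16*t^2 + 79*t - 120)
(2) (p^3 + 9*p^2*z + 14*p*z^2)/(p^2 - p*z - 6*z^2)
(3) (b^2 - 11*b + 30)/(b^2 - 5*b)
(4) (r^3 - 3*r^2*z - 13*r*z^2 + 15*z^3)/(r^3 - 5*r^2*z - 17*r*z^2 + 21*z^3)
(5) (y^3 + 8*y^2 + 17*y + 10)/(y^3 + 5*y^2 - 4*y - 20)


(1) = (t + 1)/(t - 8)
(2) = (-p^2 - 7*p*z)/(-p + 3*z)
(3) = (b - 6)/b
(4) = (-r + 5*z)/(-r + 7*z)
(5) = (y + 1)/(y - 2)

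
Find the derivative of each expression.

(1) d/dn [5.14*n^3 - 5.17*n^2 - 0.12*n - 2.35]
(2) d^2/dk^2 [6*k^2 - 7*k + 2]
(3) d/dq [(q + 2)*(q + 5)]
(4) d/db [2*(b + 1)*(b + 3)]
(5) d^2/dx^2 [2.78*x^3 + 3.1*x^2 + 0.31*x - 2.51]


(1) = 15.42*n^2 - 10.34*n - 0.12
(2) = 12
(3) = 2*q + 7
(4) = 4*b + 8
(5) = 16.68*x + 6.2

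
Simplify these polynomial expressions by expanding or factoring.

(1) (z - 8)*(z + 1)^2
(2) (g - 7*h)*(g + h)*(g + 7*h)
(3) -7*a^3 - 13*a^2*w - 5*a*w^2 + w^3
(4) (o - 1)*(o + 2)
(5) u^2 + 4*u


(1) = z^3 - 6*z^2 - 15*z - 8
(2) = g^3 + g^2*h - 49*g*h^2 - 49*h^3
(3) = (-7*a + w)*(a + w)^2
(4) = o^2 + o - 2
(5) = u*(u + 4)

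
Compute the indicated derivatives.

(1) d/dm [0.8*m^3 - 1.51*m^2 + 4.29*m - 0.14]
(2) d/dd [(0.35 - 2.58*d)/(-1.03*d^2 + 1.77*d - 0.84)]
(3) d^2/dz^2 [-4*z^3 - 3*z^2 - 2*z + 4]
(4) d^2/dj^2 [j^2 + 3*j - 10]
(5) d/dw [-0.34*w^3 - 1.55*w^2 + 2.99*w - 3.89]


(1) = 2.4*m^2 - 3.02*m + 4.29
(2) = (-2.6574*d^2 + 0.721*d + 1.5477)/(1.0609*d^4 - 3.6462*d^3 + 4.8633*d^2 - 2.9736*d + 0.7056)
(3) = -24*z - 6
(4) = 2
(5) = -1.02*w^2 - 3.1*w + 2.99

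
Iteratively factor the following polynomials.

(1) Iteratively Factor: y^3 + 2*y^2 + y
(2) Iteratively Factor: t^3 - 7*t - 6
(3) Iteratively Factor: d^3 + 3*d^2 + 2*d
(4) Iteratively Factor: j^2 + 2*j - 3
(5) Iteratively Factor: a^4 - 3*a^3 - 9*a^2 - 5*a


(1) = (y + 1)*(y^2 + y) = y*(y + 1)*(y + 1)
(2) = (t + 2)*(t^2 - 2*t - 3) = (t + 1)*(t + 2)*(t - 3)
(3) = (d + 2)*(d^2 + d) = d*(d + 2)*(d + 1)
(4) = (j - 1)*(j + 3)
(5) = (a + 1)*(a^3 - 4*a^2 - 5*a) = (a - 5)*(a + 1)*(a^2 + a) = (a - 5)*(a + 1)^2*(a)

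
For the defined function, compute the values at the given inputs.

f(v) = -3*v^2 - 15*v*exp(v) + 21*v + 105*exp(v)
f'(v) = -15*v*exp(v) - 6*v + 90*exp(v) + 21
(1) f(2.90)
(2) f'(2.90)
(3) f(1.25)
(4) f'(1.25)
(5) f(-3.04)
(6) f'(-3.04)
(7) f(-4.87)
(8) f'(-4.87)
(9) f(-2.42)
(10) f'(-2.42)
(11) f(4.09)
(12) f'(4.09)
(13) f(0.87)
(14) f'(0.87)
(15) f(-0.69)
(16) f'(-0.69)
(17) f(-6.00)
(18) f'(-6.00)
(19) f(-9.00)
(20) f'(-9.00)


(1) = 1153.38
(2) = 848.70
(3) = 322.60
(4) = 262.19
(5) = -84.36
(6) = 45.73
(7) = -172.05
(8) = 51.47
(9) = -55.82
(10) = 46.75
(11) = 2643.35
(12) = 1708.01
(13) = 235.48
(14) = 199.45
(15) = 41.94
(16) = 75.47
(17) = -233.52
(18) = 57.45
(19) = -431.97
(20) = 75.03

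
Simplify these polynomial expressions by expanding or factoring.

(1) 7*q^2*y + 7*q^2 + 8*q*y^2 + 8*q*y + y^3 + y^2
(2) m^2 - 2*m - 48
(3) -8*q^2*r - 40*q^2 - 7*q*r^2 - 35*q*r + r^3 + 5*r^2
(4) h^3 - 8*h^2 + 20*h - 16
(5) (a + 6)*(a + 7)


(1) = (q + y)*(7*q + y)*(y + 1)
(2) = (m - 8)*(m + 6)
(3) = (-8*q + r)*(q + r)*(r + 5)
(4) = (h - 4)*(h - 2)^2
(5) = a^2 + 13*a + 42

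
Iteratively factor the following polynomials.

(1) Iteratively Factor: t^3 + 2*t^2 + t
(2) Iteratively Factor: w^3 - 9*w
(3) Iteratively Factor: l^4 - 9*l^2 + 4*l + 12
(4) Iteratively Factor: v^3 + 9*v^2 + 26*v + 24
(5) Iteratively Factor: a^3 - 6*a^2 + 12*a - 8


(1) = (t)*(t^2 + 2*t + 1) = t*(t + 1)*(t + 1)
(2) = (w)*(w^2 - 9) = w*(w + 3)*(w - 3)
(3) = (l - 2)*(l^3 + 2*l^2 - 5*l - 6) = (l - 2)*(l + 1)*(l^2 + l - 6) = (l - 2)^2*(l + 1)*(l + 3)
(4) = (v + 3)*(v^2 + 6*v + 8) = (v + 3)*(v + 4)*(v + 2)
(5) = (a - 2)*(a^2 - 4*a + 4) = (a - 2)^2*(a - 2)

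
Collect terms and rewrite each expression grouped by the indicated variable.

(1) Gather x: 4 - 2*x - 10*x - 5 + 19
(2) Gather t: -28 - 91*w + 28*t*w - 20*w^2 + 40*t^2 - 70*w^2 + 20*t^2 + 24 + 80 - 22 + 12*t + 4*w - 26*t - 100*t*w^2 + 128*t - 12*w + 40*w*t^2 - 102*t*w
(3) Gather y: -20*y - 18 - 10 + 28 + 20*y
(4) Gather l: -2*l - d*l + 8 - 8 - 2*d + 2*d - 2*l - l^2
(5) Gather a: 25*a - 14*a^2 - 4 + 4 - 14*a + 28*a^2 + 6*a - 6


(1) = 18 - 12*x
(2) = t^2*(40*w + 60) + t*(-100*w^2 - 74*w + 114) - 90*w^2 - 99*w + 54
(3) = 0
(4) = -l^2 + l*(-d - 4)
(5) = 14*a^2 + 17*a - 6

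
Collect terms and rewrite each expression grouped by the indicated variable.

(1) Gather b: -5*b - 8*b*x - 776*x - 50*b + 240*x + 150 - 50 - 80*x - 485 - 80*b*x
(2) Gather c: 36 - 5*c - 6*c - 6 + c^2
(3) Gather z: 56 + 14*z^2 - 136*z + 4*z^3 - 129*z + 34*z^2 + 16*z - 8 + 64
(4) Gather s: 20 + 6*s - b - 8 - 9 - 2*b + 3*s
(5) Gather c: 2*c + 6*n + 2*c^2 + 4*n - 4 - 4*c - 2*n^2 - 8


(1) = b*(-88*x - 55) - 616*x - 385
(2) = c^2 - 11*c + 30
(3) = 4*z^3 + 48*z^2 - 249*z + 112
(4) = -3*b + 9*s + 3
(5) = 2*c^2 - 2*c - 2*n^2 + 10*n - 12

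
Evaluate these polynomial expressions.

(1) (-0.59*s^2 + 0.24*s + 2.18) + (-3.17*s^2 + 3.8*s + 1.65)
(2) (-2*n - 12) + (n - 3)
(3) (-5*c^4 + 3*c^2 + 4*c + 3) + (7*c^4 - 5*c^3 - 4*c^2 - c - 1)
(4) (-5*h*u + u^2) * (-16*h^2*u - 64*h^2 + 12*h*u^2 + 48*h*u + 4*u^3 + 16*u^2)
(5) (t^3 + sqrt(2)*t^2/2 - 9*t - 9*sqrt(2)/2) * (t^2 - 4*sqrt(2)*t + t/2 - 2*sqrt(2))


(1) = -3.76*s^2 + 4.04*s + 3.83
(2) = -n - 15
(3) = 2*c^4 - 5*c^3 - c^2 + 3*c + 2
(4) = 80*h^3*u^2 + 320*h^3*u - 76*h^2*u^3 - 304*h^2*u^2 - 8*h*u^4 - 32*h*u^3 + 4*u^5 + 16*u^4
(5) = t^5 - 7*sqrt(2)*t^4/2 + t^4/2 - 13*t^3 - 7*sqrt(2)*t^3/4 - 13*t^2/2 + 63*sqrt(2)*t^2/2 + 63*sqrt(2)*t/4 + 36*t + 18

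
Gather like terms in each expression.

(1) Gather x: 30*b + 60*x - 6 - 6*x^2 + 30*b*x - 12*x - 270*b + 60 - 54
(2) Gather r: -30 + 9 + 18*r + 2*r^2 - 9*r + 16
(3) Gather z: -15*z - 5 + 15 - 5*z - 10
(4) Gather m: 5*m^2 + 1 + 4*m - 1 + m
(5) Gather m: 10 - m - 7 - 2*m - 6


(1) = -240*b - 6*x^2 + x*(30*b + 48)
(2) = 2*r^2 + 9*r - 5
(3) = -20*z
(4) = 5*m^2 + 5*m
(5) = -3*m - 3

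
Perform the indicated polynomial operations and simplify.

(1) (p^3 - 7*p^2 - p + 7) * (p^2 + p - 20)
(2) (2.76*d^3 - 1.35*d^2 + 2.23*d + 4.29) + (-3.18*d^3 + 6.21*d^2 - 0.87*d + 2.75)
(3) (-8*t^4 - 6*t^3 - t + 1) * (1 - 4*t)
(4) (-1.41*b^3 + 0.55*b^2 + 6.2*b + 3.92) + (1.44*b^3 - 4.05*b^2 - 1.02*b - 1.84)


(1) = p^5 - 6*p^4 - 28*p^3 + 146*p^2 + 27*p - 140
(2) = -0.42*d^3 + 4.86*d^2 + 1.36*d + 7.04
(3) = 32*t^5 + 16*t^4 - 6*t^3 + 4*t^2 - 5*t + 1
(4) = 0.03*b^3 - 3.5*b^2 + 5.18*b + 2.08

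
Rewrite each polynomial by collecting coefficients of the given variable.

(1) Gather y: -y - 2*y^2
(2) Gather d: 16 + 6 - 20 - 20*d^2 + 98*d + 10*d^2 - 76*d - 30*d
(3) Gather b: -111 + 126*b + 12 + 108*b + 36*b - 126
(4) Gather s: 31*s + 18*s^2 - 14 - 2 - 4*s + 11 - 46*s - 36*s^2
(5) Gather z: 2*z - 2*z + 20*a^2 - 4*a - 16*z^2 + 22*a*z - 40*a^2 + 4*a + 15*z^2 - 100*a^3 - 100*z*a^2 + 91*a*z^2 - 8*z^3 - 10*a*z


(1) = -2*y^2 - y
(2) = -10*d^2 - 8*d + 2
(3) = 270*b - 225
(4) = -18*s^2 - 19*s - 5
(5) = -100*a^3 - 20*a^2 - 8*z^3 + z^2*(91*a - 1) + z*(-100*a^2 + 12*a)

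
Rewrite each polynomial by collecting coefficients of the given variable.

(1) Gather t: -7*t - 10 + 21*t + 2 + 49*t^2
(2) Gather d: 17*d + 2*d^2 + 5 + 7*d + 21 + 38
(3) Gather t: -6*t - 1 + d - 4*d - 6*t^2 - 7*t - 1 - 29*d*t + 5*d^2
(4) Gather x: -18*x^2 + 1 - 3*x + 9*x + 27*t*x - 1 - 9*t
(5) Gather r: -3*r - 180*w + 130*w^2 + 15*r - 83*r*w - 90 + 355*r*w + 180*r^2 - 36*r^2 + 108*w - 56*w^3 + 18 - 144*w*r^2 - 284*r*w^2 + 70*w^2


(1) = 49*t^2 + 14*t - 8
(2) = 2*d^2 + 24*d + 64
(3) = 5*d^2 - 3*d - 6*t^2 + t*(-29*d - 13) - 2
(4) = -9*t - 18*x^2 + x*(27*t + 6)
(5) = r^2*(144 - 144*w) + r*(-284*w^2 + 272*w + 12) - 56*w^3 + 200*w^2 - 72*w - 72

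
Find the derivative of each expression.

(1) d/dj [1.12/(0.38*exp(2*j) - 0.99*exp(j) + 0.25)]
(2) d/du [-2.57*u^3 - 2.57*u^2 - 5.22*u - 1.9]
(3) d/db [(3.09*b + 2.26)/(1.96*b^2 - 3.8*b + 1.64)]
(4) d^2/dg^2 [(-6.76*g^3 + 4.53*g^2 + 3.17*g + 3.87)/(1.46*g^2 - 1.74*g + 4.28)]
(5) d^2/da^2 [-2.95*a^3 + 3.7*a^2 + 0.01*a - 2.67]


(1) = (1.1088 - 0.8512*exp(j))*exp(j)/(0.38*exp(2*j) - 0.99*exp(j) + 0.25)^2
(2) = -7.71*u^2 - 5.14*u - 5.22
(3) = (-6.0564*b^2 - 8.8592*b + 13.6556)/(3.8416*b^4 - 14.896*b^3 + 20.8688*b^2 - 12.464*b + 2.6896)
(4) = (80.080992*g^3 + 181.7118*g^2 - 920.834568*g + 188.247864)/(3.112136*g^6 - 11.126952*g^5 + 40.630632*g^4 - 70.505496*g^3 + 119.108976*g^2 - 95.622048*g + 78.402752)
(5) = 7.4 - 17.7*a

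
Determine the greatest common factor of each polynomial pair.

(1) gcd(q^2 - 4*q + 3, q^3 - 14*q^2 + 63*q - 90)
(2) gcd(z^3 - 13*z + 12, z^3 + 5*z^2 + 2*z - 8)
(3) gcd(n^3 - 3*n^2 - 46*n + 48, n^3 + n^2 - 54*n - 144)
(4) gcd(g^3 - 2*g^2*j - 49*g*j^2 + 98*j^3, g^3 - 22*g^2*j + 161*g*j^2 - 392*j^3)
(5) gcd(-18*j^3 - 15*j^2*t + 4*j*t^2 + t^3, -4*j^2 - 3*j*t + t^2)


(1) = q - 3
(2) = z^2 + 3*z - 4
(3) = gcd((n - 8)*(n - 1)*(n + 6), (n - 8)*(n + 3)*(n + 6)) = n^2 - 2*n - 48
(4) = g - 7*j
(5) = j + t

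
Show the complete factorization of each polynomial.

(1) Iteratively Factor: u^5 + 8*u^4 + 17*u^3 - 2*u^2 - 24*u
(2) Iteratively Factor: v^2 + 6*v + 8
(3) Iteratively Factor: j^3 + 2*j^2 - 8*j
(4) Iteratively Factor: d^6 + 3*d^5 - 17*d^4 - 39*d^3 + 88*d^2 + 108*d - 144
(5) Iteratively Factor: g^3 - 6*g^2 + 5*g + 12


(1) = (u + 3)*(u^4 + 5*u^3 + 2*u^2 - 8*u) = u*(u + 3)*(u^3 + 5*u^2 + 2*u - 8) = u*(u + 2)*(u + 3)*(u^2 + 3*u - 4) = u*(u - 1)*(u + 2)*(u + 3)*(u + 4)
(2) = (v + 2)*(v + 4)
(3) = (j)*(j^2 + 2*j - 8) = j*(j - 2)*(j + 4)
(4) = (d - 1)*(d^5 + 4*d^4 - 13*d^3 - 52*d^2 + 36*d + 144) = (d - 2)*(d - 1)*(d^4 + 6*d^3 - d^2 - 54*d - 72) = (d - 3)*(d - 2)*(d - 1)*(d^3 + 9*d^2 + 26*d + 24) = (d - 3)*(d - 2)*(d - 1)*(d + 4)*(d^2 + 5*d + 6) = (d - 3)*(d - 2)*(d - 1)*(d + 3)*(d + 4)*(d + 2)
(5) = (g - 4)*(g^2 - 2*g - 3) = (g - 4)*(g - 3)*(g + 1)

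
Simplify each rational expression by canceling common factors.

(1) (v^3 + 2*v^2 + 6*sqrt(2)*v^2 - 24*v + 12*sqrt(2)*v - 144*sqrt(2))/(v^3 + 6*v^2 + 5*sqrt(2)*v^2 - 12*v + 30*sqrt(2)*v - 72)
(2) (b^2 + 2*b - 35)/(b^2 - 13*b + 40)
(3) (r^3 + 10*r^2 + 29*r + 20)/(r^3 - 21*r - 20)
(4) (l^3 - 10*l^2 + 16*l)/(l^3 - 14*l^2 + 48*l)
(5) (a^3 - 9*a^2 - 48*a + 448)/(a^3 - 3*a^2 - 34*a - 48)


(1) = (v - 4)/(v - sqrt(2))
(2) = (b + 7)/(b - 8)
(3) = (r + 5)/(r - 5)
(4) = (l - 2)/(l - 6)
(5) = (a^2 - a - 56)/(a^2 + 5*a + 6)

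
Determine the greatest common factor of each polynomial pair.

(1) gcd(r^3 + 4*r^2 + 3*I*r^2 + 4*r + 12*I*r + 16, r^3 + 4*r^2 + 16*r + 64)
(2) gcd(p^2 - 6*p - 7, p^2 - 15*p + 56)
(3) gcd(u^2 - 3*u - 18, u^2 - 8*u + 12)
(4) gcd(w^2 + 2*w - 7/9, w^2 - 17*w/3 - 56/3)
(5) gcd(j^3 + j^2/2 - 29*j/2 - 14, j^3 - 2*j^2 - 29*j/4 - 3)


(1) = gcd((r + 4)*(r - I)*(r + 4*I), (r + 4)*(r - 4*I)*(r + 4*I)) = r^2 + r*(4 + 4*I) + 16*I
(2) = p - 7
(3) = gcd((u - 6)*(u + 3), (u - 6)*(u - 2)) = u - 6
(4) = gcd((w - 1/3)*(w + 7/3), (w - 8)*(w + 7/3)) = w + 7/3
(5) = gcd((j - 4)*(j + 1)*(j + 7/2), (j - 4)*(j + 1/2)*(j + 3/2)) = j - 4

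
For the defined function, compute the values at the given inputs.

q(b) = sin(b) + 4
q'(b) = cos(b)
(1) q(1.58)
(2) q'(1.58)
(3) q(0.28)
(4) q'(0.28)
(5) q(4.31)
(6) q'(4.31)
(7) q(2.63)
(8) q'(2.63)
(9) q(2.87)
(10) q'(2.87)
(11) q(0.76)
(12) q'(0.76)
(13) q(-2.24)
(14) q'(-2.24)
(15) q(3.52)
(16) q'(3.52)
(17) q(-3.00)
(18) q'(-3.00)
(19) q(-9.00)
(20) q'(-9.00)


(1) = 5.00
(2) = -0.01
(3) = 4.28
(4) = 0.96
(5) = 3.08
(6) = -0.39
(7) = 4.49
(8) = -0.87
(9) = 4.27
(10) = -0.96
(11) = 4.69
(12) = 0.72
(13) = 3.22
(14) = -0.62
(15) = 3.63
(16) = -0.93
(17) = 3.86
(18) = -0.99
(19) = 3.59
(20) = -0.91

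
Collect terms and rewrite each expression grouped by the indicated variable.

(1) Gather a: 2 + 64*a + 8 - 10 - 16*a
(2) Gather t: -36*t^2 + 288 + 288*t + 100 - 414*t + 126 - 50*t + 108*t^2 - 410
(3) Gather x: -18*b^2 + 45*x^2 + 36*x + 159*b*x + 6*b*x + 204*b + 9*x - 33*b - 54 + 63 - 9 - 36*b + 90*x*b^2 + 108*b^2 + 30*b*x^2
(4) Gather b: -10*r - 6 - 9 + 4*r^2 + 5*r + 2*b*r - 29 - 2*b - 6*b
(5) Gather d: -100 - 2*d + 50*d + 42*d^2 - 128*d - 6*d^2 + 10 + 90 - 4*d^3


(1) = 48*a
(2) = 72*t^2 - 176*t + 104
(3) = 90*b^2 + 135*b + x^2*(30*b + 45) + x*(90*b^2 + 165*b + 45)
(4) = b*(2*r - 8) + 4*r^2 - 5*r - 44
(5) = -4*d^3 + 36*d^2 - 80*d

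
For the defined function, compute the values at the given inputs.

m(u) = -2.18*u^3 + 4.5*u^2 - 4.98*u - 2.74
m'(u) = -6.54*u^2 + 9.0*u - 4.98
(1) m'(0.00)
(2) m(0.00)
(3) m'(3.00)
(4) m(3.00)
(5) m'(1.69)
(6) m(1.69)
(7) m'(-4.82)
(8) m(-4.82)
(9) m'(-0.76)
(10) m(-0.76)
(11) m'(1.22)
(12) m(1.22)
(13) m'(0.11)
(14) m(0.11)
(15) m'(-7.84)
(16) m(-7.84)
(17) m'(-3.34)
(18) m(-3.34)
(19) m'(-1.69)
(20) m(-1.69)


(1) = -4.98
(2) = -2.74
(3) = -36.84
(4) = -36.04
(5) = -8.45
(6) = -8.83
(7) = -200.30
(8) = 369.93
(9) = -15.60
(10) = 4.60
(11) = -3.73
(12) = -6.08
(13) = -4.07
(14) = -3.24
(15) = -477.53
(16) = 1363.42
(17) = -108.00
(18) = 145.32
(19) = -38.87
(20) = 29.05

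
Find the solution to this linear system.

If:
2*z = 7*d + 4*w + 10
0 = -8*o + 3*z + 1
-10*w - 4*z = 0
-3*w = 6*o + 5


Then:
d = -208/49
o = -27/14
w = 46/21
z = -115/21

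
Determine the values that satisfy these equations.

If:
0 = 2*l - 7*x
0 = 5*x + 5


Then:
l = -7/2
x = -1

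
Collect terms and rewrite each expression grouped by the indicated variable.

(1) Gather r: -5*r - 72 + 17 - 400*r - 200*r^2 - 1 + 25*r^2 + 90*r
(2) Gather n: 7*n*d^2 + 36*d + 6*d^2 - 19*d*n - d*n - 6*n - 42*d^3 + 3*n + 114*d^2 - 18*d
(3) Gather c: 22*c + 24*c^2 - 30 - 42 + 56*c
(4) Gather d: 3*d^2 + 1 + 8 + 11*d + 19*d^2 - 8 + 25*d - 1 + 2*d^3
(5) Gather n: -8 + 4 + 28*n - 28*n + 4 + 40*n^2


(1) = -175*r^2 - 315*r - 56
(2) = -42*d^3 + 120*d^2 + 18*d + n*(7*d^2 - 20*d - 3)
(3) = 24*c^2 + 78*c - 72
(4) = 2*d^3 + 22*d^2 + 36*d
(5) = 40*n^2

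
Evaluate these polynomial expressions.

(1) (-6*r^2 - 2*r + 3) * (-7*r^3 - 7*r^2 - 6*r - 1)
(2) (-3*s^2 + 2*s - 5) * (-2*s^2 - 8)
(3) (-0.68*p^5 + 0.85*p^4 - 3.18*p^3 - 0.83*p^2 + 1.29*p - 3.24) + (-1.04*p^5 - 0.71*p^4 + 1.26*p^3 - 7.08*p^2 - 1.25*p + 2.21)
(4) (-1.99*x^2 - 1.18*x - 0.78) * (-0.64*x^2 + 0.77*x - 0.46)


(1) = 42*r^5 + 56*r^4 + 29*r^3 - 3*r^2 - 16*r - 3
(2) = 6*s^4 - 4*s^3 + 34*s^2 - 16*s + 40
(3) = -1.72*p^5 + 0.14*p^4 - 1.92*p^3 - 7.91*p^2 + 0.04*p - 1.03
(4) = 1.2736*x^4 - 0.7771*x^3 + 0.506*x^2 - 0.0578*x + 0.3588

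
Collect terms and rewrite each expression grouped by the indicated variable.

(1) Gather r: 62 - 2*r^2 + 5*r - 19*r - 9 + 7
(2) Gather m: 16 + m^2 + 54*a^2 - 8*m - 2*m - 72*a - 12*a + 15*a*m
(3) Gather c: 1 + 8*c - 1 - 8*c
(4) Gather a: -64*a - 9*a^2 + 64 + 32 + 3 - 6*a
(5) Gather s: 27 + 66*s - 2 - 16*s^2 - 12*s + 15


(1) = -2*r^2 - 14*r + 60
(2) = 54*a^2 - 84*a + m^2 + m*(15*a - 10) + 16
(3) = 0
(4) = -9*a^2 - 70*a + 99
(5) = -16*s^2 + 54*s + 40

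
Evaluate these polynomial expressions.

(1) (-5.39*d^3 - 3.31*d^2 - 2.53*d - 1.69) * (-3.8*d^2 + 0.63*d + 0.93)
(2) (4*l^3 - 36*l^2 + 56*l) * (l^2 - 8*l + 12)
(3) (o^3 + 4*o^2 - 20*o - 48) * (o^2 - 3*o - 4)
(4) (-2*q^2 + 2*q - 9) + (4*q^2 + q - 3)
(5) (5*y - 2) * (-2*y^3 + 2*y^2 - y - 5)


(1) = 20.482*d^5 + 9.1823*d^4 + 2.516*d^3 + 1.7498*d^2 - 3.4176*d - 1.5717
(2) = 4*l^5 - 68*l^4 + 392*l^3 - 880*l^2 + 672*l
(3) = o^5 + o^4 - 36*o^3 - 4*o^2 + 224*o + 192
(4) = 2*q^2 + 3*q - 12
(5) = -10*y^4 + 14*y^3 - 9*y^2 - 23*y + 10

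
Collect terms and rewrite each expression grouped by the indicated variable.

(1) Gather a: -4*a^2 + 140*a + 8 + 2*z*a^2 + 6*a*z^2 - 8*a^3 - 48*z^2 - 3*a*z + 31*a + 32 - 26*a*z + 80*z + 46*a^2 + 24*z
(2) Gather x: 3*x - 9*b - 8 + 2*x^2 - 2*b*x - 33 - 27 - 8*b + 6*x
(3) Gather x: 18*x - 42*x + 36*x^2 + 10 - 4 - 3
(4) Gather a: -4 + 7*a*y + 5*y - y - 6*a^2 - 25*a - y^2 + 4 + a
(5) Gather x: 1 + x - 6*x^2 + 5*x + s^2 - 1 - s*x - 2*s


(1) = -8*a^3 + a^2*(2*z + 42) + a*(6*z^2 - 29*z + 171) - 48*z^2 + 104*z + 40
(2) = -17*b + 2*x^2 + x*(9 - 2*b) - 68
(3) = 36*x^2 - 24*x + 3
(4) = -6*a^2 + a*(7*y - 24) - y^2 + 4*y
(5) = s^2 - 2*s - 6*x^2 + x*(6 - s)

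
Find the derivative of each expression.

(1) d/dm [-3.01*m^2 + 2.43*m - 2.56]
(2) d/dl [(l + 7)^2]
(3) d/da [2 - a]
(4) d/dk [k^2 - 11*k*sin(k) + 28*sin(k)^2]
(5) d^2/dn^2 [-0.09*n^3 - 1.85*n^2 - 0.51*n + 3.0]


(1) = 2.43 - 6.02*m
(2) = 2*l + 14
(3) = -1
(4) = -11*k*cos(k) + 2*k - 11*sin(k) + 28*sin(2*k)
(5) = -0.54*n - 3.7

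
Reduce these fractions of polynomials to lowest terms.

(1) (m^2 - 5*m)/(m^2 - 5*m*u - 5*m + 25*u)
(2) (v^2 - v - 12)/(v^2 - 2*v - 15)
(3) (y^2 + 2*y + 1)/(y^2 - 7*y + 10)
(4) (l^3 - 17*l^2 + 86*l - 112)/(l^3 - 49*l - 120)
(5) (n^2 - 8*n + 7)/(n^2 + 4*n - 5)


(1) = -m/(-m + 5*u)
(2) = (v - 4)/(v - 5)
(3) = (y^2 + 2*y + 1)/(y^2 - 7*y + 10)
(4) = (l^2 - 9*l + 14)/(l^2 + 8*l + 15)
(5) = (n - 7)/(n + 5)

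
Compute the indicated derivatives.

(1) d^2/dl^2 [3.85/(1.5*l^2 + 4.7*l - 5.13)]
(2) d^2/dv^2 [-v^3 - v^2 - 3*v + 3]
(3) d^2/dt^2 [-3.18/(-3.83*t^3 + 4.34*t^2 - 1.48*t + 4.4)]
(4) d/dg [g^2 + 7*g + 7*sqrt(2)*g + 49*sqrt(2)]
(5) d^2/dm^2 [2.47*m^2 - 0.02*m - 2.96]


(1) = (-17.325*l^2 - 54.285*l + 3.85*(3.0*l + 4.7)*(6.0*l + 9.4) + 59.2515)/(1.5*l^2 + 4.7*l - 5.13)^3
(2) = -6*v - 2
(3) = ((27.6024 - 73.0764*t)*(3.83*t^3 - 4.34*t^2 + 1.48*t - 4.4) + 3.18*(11.49*t^2 - 8.68*t + 1.48)*(22.98*t^2 - 17.36*t + 2.96))/(3.83*t^3 - 4.34*t^2 + 1.48*t - 4.4)^3
(4) = 2*g + 7 + 7*sqrt(2)
(5) = 4.94000000000000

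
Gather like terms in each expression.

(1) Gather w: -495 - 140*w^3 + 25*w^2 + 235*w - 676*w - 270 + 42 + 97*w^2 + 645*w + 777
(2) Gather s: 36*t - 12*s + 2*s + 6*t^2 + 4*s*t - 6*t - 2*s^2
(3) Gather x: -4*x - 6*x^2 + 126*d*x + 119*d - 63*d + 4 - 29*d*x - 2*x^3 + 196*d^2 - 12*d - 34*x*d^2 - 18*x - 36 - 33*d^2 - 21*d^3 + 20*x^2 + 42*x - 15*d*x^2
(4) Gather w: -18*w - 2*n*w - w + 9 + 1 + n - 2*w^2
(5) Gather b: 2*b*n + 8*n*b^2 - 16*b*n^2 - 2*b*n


(1) = -140*w^3 + 122*w^2 + 204*w + 54
(2) = -2*s^2 + s*(4*t - 10) + 6*t^2 + 30*t
(3) = -21*d^3 + 163*d^2 + 44*d - 2*x^3 + x^2*(14 - 15*d) + x*(-34*d^2 + 97*d + 20) - 32
(4) = n - 2*w^2 + w*(-2*n - 19) + 10
(5) = 8*b^2*n - 16*b*n^2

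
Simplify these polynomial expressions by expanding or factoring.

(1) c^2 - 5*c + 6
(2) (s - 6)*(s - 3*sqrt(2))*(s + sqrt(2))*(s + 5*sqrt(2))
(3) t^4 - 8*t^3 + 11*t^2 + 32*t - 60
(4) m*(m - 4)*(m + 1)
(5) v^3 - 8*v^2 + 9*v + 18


(1) = (c - 3)*(c - 2)
(2) = s^4 - 6*s^3 + 3*sqrt(2)*s^3 - 26*s^2 - 18*sqrt(2)*s^2 - 30*sqrt(2)*s + 156*s + 180*sqrt(2)
(3) = (t - 5)*(t - 3)*(t - 2)*(t + 2)
(4) = m^3 - 3*m^2 - 4*m
(5) = (v - 6)*(v - 3)*(v + 1)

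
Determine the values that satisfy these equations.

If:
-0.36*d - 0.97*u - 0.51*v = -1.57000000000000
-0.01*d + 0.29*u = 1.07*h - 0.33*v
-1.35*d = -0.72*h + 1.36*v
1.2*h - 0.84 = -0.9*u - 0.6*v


Then:
d = 1.46
h = 0.04
u = 1.83
v = -1.42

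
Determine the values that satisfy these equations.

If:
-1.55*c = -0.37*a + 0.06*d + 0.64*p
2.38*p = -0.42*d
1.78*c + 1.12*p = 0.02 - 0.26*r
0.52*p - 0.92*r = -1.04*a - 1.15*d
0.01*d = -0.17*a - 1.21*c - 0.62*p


Then:
a = 0.01
c = 0.01
d = 0.08
p = -0.01
r = 0.10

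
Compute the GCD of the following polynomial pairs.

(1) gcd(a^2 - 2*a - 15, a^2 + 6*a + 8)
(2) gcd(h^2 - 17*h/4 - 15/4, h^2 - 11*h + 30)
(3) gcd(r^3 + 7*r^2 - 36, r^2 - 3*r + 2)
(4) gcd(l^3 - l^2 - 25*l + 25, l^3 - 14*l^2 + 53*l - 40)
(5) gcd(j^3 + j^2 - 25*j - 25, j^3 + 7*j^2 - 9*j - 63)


(1) = 1
(2) = gcd((h - 5)*(h + 3/4), (h - 6)*(h - 5)) = h - 5
(3) = gcd((r - 2)*(r + 3)*(r + 6), (r - 2)*(r - 1)) = r - 2
(4) = l^2 - 6*l + 5
(5) = gcd((j - 5)*(j + 1)*(j + 5), (j - 3)*(j + 3)*(j + 7)) = 1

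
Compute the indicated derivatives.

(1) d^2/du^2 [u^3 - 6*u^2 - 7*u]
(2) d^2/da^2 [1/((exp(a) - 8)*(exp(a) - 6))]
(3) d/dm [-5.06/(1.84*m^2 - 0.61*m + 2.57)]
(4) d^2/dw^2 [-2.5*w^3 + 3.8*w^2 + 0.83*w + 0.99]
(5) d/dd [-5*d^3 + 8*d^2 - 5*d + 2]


(1) = 6*u - 12
(2) = (4*exp(3*a) - 42*exp(2*a) + 4*exp(a) + 672)*exp(a)/(exp(6*a) - 42*exp(5*a) + 732*exp(4*a) - 6776*exp(3*a) + 35136*exp(2*a) - 96768*exp(a) + 110592)
(3) = (18.6208*m - 3.0866)/(1.84*m^2 - 0.61*m + 2.57)^2
(4) = 7.6 - 15.0*w
(5) = -15*d^2 + 16*d - 5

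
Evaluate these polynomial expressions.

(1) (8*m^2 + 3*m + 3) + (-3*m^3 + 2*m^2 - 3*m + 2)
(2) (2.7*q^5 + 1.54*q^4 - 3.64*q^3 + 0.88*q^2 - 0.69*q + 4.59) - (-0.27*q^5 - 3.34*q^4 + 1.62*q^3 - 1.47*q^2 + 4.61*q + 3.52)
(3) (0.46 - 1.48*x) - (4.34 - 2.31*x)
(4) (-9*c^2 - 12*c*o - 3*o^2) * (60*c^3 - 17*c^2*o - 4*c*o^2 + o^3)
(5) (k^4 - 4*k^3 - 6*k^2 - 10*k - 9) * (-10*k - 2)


(1) = -3*m^3 + 10*m^2 + 5
(2) = 2.97*q^5 + 4.88*q^4 - 5.26*q^3 + 2.35*q^2 - 5.3*q + 1.07
(3) = 0.83*x - 3.88
(4) = -540*c^5 - 567*c^4*o + 60*c^3*o^2 + 90*c^2*o^3 - 3*o^5
(5) = -10*k^5 + 38*k^4 + 68*k^3 + 112*k^2 + 110*k + 18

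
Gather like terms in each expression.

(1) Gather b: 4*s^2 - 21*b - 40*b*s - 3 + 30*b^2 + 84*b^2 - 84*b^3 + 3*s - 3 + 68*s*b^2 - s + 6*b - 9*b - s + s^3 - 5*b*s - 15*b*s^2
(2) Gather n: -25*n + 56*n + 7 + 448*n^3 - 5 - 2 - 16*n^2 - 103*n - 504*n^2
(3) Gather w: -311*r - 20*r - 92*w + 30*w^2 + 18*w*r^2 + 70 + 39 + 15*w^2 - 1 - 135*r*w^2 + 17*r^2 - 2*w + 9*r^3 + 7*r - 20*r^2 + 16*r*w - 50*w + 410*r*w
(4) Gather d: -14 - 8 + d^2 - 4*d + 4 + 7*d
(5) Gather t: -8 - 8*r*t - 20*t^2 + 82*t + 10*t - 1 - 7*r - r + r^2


(1) = -84*b^3 + b^2*(68*s + 114) + b*(-15*s^2 - 45*s - 24) + s^3 + 4*s^2 + s - 6
(2) = 448*n^3 - 520*n^2 - 72*n
(3) = 9*r^3 - 3*r^2 - 324*r + w^2*(45 - 135*r) + w*(18*r^2 + 426*r - 144) + 108
(4) = d^2 + 3*d - 18
(5) = r^2 - 8*r - 20*t^2 + t*(92 - 8*r) - 9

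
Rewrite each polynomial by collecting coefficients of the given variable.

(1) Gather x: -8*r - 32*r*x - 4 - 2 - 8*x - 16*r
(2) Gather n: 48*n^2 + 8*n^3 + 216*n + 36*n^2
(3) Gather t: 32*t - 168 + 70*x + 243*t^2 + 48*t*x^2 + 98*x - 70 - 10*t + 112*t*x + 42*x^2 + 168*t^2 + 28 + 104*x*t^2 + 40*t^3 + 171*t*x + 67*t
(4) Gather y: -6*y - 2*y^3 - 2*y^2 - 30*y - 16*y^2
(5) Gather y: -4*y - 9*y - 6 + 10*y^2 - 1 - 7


(1) = -24*r + x*(-32*r - 8) - 6
(2) = 8*n^3 + 84*n^2 + 216*n
(3) = 40*t^3 + t^2*(104*x + 411) + t*(48*x^2 + 283*x + 89) + 42*x^2 + 168*x - 210
(4) = -2*y^3 - 18*y^2 - 36*y
(5) = 10*y^2 - 13*y - 14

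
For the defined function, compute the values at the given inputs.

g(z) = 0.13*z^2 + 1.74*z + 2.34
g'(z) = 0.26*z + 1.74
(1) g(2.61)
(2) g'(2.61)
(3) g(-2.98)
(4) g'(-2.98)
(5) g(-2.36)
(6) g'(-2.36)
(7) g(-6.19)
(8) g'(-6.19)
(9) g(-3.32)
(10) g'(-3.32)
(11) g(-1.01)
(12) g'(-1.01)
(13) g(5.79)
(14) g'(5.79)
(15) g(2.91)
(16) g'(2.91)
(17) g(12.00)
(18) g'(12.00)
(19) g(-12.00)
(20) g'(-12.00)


(1) = 7.77
(2) = 2.42
(3) = -1.69
(4) = 0.97
(5) = -1.04
(6) = 1.13
(7) = -3.45
(8) = 0.13
(9) = -2.00
(10) = 0.88
(11) = 0.72
(12) = 1.48
(13) = 16.77
(14) = 3.25
(15) = 8.50
(16) = 2.50
(17) = 41.94
(18) = 4.86
(19) = 0.18
(20) = -1.38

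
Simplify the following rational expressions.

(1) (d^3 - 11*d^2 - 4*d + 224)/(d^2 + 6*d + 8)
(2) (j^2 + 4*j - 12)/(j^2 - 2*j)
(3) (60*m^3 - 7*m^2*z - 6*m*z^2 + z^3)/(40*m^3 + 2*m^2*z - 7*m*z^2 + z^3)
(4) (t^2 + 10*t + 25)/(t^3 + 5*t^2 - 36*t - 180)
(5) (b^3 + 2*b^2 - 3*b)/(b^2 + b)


(1) = (d^2 - 15*d + 56)/(d + 2)
(2) = (j + 6)/j
(3) = (3*m + z)/(2*m + z)
(4) = (t + 5)/(t^2 - 36)
(5) = (b^2 + 2*b - 3)/(b + 1)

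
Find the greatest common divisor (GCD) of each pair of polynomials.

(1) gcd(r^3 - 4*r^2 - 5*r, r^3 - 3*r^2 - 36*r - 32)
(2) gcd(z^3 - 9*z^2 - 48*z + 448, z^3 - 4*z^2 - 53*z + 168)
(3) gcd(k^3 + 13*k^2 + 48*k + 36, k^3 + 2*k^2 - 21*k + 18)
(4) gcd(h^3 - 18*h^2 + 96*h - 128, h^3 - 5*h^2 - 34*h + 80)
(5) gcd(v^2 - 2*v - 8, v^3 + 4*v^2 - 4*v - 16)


(1) = gcd(r*(r - 5)*(r + 1), (r - 8)*(r + 1)*(r + 4)) = r + 1
(2) = z^2 - z - 56
(3) = k + 6
(4) = h^2 - 10*h + 16
(5) = v + 2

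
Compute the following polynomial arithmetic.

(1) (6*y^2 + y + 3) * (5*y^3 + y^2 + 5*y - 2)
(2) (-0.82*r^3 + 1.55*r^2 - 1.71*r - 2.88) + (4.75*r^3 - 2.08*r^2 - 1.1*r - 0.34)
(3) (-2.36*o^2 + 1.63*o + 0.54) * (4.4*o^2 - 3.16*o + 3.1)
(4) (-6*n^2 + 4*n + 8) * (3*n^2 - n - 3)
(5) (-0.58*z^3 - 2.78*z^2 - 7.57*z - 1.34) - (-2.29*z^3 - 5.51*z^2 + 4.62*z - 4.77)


(1) = 30*y^5 + 11*y^4 + 46*y^3 - 4*y^2 + 13*y - 6
(2) = 3.93*r^3 - 0.53*r^2 - 2.81*r - 3.22
(3) = -10.384*o^4 + 14.6296*o^3 - 10.0908*o^2 + 3.3466*o + 1.674
(4) = -18*n^4 + 18*n^3 + 38*n^2 - 20*n - 24
(5) = 1.71*z^3 + 2.73*z^2 - 12.19*z + 3.43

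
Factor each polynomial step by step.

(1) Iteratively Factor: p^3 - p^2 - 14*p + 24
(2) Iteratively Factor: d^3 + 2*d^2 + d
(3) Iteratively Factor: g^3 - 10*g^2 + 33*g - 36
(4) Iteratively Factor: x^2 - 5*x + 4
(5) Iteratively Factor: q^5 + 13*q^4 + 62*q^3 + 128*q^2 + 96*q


(1) = (p - 3)*(p^2 + 2*p - 8) = (p - 3)*(p - 2)*(p + 4)
(2) = (d + 1)*(d^2 + d) = (d + 1)^2*(d)
(3) = (g - 3)*(g^2 - 7*g + 12) = (g - 3)^2*(g - 4)
(4) = (x - 4)*(x - 1)
(5) = (q + 2)*(q^4 + 11*q^3 + 40*q^2 + 48*q) = (q + 2)*(q + 4)*(q^3 + 7*q^2 + 12*q) = (q + 2)*(q + 3)*(q + 4)*(q^2 + 4*q) = q*(q + 2)*(q + 3)*(q + 4)*(q + 4)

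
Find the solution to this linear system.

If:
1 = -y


Then:
y = -1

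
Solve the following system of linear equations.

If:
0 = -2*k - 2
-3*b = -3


Then:
b = 1
k = -1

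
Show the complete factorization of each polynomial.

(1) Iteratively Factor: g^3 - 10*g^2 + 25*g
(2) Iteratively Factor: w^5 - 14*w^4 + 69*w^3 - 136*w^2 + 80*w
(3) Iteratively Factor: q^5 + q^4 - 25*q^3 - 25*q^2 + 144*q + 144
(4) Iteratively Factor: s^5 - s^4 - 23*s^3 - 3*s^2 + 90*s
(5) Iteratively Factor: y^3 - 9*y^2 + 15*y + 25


(1) = (g - 5)*(g^2 - 5*g) = (g - 5)^2*(g)
(2) = (w)*(w^4 - 14*w^3 + 69*w^2 - 136*w + 80) = w*(w - 1)*(w^3 - 13*w^2 + 56*w - 80) = w*(w - 4)*(w - 1)*(w^2 - 9*w + 20) = w*(w - 5)*(w - 4)*(w - 1)*(w - 4)
(3) = (q + 4)*(q^4 - 3*q^3 - 13*q^2 + 27*q + 36) = (q - 4)*(q + 4)*(q^3 + q^2 - 9*q - 9) = (q - 4)*(q + 1)*(q + 4)*(q^2 - 9) = (q - 4)*(q - 3)*(q + 1)*(q + 4)*(q + 3)
(4) = (s - 2)*(s^4 + s^3 - 21*s^2 - 45*s) = (s - 2)*(s + 3)*(s^3 - 2*s^2 - 15*s) = s*(s - 2)*(s + 3)*(s^2 - 2*s - 15) = s*(s - 5)*(s - 2)*(s + 3)*(s + 3)
(5) = (y - 5)*(y^2 - 4*y - 5) = (y - 5)*(y + 1)*(y - 5)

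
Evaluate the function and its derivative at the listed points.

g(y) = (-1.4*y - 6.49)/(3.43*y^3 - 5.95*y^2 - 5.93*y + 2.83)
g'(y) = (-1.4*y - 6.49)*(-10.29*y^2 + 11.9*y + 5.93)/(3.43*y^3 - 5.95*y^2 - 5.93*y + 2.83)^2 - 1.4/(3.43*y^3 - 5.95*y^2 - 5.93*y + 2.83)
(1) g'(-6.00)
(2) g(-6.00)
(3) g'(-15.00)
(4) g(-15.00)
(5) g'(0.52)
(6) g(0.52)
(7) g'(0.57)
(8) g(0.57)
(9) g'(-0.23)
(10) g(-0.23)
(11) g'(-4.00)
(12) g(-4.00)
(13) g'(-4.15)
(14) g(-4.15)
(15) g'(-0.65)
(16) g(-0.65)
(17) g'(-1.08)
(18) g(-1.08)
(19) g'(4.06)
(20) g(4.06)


(1) = 0.00
(2) = -0.00
(3) = -0.00
(4) = -0.00
(5) = -34.36
(6) = 5.23
(7) = -19.24
(8) = 3.94
(9) = -1.47
(10) = -1.61
(11) = 0.01
(12) = 0.00
(13) = 0.01
(14) = 0.00
(15) = 2.86
(16) = -1.73
(17) = 23.63
(18) = 2.46
(19) = 0.10
(20) = -0.11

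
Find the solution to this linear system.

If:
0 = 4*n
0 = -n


Then:
n = 0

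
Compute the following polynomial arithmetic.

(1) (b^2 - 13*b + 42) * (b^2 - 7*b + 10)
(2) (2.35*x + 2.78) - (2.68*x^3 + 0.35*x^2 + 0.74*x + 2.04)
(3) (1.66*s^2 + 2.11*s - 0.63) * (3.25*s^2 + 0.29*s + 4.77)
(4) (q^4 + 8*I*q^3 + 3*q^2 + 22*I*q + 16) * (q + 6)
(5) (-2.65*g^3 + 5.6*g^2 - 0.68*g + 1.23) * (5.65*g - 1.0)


(1) = b^4 - 20*b^3 + 143*b^2 - 424*b + 420
(2) = -2.68*x^3 - 0.35*x^2 + 1.61*x + 0.74
(3) = 5.395*s^4 + 7.3389*s^3 + 6.4826*s^2 + 9.882*s - 3.0051
(4) = q^5 + 6*q^4 + 8*I*q^4 + 3*q^3 + 48*I*q^3 + 18*q^2 + 22*I*q^2 + 16*q + 132*I*q + 96
(5) = -14.9725*g^4 + 34.29*g^3 - 9.442*g^2 + 7.6295*g - 1.23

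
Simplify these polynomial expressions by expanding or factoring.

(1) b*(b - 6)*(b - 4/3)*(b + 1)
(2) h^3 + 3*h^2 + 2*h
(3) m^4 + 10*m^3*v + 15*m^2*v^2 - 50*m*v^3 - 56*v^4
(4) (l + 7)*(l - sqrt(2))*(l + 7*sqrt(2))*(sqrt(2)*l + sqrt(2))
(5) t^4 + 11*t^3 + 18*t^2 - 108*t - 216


(1) = b^4 - 19*b^3/3 + 2*b^2/3 + 8*b
(2) = h*(h + 1)*(h + 2)
(3) = (m - 2*v)*(m + v)*(m + 4*v)*(m + 7*v)
(4) = sqrt(2)*l^4 + 8*sqrt(2)*l^3 + 12*l^3 - 7*sqrt(2)*l^2 + 96*l^2 - 112*sqrt(2)*l + 84*l - 98*sqrt(2)
(5) = (t - 3)*(t + 2)*(t + 6)^2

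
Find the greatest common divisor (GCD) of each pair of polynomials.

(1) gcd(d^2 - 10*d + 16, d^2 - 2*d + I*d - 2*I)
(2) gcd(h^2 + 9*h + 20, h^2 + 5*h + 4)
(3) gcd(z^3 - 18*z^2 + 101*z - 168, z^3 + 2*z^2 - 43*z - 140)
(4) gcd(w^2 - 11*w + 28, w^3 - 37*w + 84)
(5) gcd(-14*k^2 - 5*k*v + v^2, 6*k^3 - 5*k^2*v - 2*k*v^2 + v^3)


(1) = gcd((d - 8)*(d - 2), (d - 2)*(d + I)) = d - 2
(2) = h + 4
(3) = gcd((z - 8)*(z - 7)*(z - 3), (z - 7)*(z + 4)*(z + 5)) = z - 7
(4) = gcd((w - 7)*(w - 4), (w - 4)*(w - 3)*(w + 7)) = w - 4
(5) = 2*k + v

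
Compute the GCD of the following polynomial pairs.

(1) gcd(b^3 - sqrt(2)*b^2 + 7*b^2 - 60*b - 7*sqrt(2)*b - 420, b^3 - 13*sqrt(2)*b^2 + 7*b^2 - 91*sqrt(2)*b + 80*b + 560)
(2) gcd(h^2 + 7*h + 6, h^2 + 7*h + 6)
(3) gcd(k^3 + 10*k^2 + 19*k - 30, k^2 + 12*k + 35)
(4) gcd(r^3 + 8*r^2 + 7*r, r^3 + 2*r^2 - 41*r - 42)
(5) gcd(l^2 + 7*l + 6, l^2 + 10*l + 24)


(1) = gcd((b + 7)*(b - 6*sqrt(2))*(b + 5*sqrt(2)), (b + 7)*(b - 8*sqrt(2))*(b - 5*sqrt(2))) = b + 7
(2) = gcd((h + 1)*(h + 6), (h + 1)*(h + 6)) = h^2 + 7*h + 6
(3) = k + 5
(4) = r^2 + 8*r + 7
(5) = l + 6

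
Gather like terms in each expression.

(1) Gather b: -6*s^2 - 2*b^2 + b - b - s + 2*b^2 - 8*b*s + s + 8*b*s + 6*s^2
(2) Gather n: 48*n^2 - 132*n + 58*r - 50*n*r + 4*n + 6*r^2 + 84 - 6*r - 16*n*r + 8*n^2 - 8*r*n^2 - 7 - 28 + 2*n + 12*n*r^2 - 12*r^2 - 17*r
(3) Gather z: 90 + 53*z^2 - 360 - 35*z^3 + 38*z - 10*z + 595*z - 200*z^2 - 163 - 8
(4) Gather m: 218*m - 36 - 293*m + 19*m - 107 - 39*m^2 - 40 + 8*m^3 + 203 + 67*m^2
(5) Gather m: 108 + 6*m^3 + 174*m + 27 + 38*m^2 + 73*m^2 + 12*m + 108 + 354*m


(1) = 0
(2) = n^2*(56 - 8*r) + n*(12*r^2 - 66*r - 126) - 6*r^2 + 35*r + 49
(3) = -35*z^3 - 147*z^2 + 623*z - 441
(4) = 8*m^3 + 28*m^2 - 56*m + 20
(5) = 6*m^3 + 111*m^2 + 540*m + 243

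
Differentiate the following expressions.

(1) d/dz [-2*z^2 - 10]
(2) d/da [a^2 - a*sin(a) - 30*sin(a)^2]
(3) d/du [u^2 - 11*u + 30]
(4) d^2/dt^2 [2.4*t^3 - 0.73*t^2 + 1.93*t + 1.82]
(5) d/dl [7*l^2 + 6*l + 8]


(1) = -4*z
(2) = -a*cos(a) + 2*a - sin(a) - 30*sin(2*a)
(3) = 2*u - 11
(4) = 14.4*t - 1.46
(5) = 14*l + 6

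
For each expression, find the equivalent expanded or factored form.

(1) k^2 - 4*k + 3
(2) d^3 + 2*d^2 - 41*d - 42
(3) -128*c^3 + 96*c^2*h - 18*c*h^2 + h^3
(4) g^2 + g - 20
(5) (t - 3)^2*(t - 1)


(1) = (k - 3)*(k - 1)
(2) = (d - 6)*(d + 1)*(d + 7)
(3) = (-8*c + h)^2*(-2*c + h)
(4) = (g - 4)*(g + 5)
(5) = t^3 - 7*t^2 + 15*t - 9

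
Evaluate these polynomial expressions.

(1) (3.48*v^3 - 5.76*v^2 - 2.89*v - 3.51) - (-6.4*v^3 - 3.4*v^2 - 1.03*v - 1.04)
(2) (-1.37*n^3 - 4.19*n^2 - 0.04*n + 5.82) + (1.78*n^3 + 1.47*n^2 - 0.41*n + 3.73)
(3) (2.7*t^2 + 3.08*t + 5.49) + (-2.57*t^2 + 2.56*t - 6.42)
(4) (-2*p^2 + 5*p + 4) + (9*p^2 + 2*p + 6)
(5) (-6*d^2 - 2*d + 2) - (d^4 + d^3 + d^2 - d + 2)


(1) = 9.88*v^3 - 2.36*v^2 - 1.86*v - 2.47
(2) = 0.41*n^3 - 2.72*n^2 - 0.45*n + 9.55
(3) = 0.13*t^2 + 5.64*t - 0.93
(4) = 7*p^2 + 7*p + 10
(5) = -d^4 - d^3 - 7*d^2 - d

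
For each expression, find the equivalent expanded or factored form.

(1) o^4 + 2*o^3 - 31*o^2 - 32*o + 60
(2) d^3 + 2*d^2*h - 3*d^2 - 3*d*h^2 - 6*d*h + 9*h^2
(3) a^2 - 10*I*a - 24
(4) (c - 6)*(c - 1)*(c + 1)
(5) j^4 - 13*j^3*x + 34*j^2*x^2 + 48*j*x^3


(1) = (o - 5)*(o - 1)*(o + 2)*(o + 6)
(2) = (d - 3)*(d - h)*(d + 3*h)
(3) = (a - 6*I)*(a - 4*I)
(4) = c^3 - 6*c^2 - c + 6
(5) = j*(j - 8*x)*(j - 6*x)*(j + x)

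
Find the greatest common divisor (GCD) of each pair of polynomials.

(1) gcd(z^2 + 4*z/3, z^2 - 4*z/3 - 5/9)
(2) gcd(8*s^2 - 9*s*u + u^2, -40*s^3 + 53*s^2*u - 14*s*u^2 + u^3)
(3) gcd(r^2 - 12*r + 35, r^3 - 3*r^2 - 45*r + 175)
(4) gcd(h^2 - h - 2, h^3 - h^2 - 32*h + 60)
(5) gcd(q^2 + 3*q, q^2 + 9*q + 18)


(1) = gcd(z*(z + 4/3), (z - 5/3)*(z + 1/3)) = 1
(2) = gcd((-8*s + u)*(-s + u), (-8*s + u)*(-5*s + u)*(-s + u)) = 8*s^2 - 9*s*u + u^2
(3) = r - 5
(4) = h - 2
(5) = gcd(q*(q + 3), (q + 3)*(q + 6)) = q + 3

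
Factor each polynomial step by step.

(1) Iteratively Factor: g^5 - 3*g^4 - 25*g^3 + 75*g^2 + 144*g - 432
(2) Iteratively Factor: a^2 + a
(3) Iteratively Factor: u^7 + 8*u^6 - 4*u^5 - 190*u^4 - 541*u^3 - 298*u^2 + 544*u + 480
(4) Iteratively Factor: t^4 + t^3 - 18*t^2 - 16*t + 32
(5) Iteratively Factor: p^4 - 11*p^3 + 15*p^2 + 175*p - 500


(1) = (g + 3)*(g^4 - 6*g^3 - 7*g^2 + 96*g - 144) = (g - 3)*(g + 3)*(g^3 - 3*g^2 - 16*g + 48) = (g - 3)^2*(g + 3)*(g^2 - 16) = (g - 4)*(g - 3)^2*(g + 3)*(g + 4)
(2) = (a + 1)*(a)
(3) = (u - 5)*(u^6 + 13*u^5 + 61*u^4 + 115*u^3 + 34*u^2 - 128*u - 96) = (u - 5)*(u - 1)*(u^5 + 14*u^4 + 75*u^3 + 190*u^2 + 224*u + 96) = (u - 5)*(u - 1)*(u + 1)*(u^4 + 13*u^3 + 62*u^2 + 128*u + 96) = (u - 5)*(u - 1)*(u + 1)*(u + 3)*(u^3 + 10*u^2 + 32*u + 32) = (u - 5)*(u - 1)*(u + 1)*(u + 2)*(u + 3)*(u^2 + 8*u + 16) = (u - 5)*(u - 1)*(u + 1)*(u + 2)*(u + 3)*(u + 4)*(u + 4)
(4) = (t - 1)*(t^3 + 2*t^2 - 16*t - 32) = (t - 1)*(t + 2)*(t^2 - 16) = (t - 1)*(t + 2)*(t + 4)*(t - 4)
(5) = (p - 5)*(p^3 - 6*p^2 - 15*p + 100) = (p - 5)^2*(p^2 - p - 20) = (p - 5)^3*(p + 4)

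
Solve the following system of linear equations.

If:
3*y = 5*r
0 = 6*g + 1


Then:
g = -1/6
r = 3*y/5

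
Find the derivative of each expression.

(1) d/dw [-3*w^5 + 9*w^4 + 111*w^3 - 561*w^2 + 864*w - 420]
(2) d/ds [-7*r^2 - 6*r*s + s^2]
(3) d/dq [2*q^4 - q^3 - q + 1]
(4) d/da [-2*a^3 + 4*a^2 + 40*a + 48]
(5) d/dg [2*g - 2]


(1) = -15*w^4 + 36*w^3 + 333*w^2 - 1122*w + 864
(2) = -6*r + 2*s
(3) = 8*q^3 - 3*q^2 - 1
(4) = -6*a^2 + 8*a + 40
(5) = 2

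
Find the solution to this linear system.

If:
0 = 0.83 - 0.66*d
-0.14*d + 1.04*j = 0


Then:
d = 1.26
j = 0.17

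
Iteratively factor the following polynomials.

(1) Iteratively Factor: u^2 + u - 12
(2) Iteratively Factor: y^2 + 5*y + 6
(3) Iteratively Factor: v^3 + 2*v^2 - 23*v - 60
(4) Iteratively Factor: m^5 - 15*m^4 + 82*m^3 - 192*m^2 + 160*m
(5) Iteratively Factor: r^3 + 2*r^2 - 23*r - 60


(1) = (u - 3)*(u + 4)
(2) = (y + 2)*(y + 3)
(3) = (v + 3)*(v^2 - v - 20) = (v - 5)*(v + 3)*(v + 4)
(4) = (m - 5)*(m^4 - 10*m^3 + 32*m^2 - 32*m) = (m - 5)*(m - 2)*(m^3 - 8*m^2 + 16*m) = (m - 5)*(m - 4)*(m - 2)*(m^2 - 4*m) = (m - 5)*(m - 4)^2*(m - 2)*(m)
(5) = (r + 4)*(r^2 - 2*r - 15) = (r + 3)*(r + 4)*(r - 5)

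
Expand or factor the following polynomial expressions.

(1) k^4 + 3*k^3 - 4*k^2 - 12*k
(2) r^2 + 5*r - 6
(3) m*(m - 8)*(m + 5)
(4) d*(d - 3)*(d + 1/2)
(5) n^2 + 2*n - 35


(1) = k*(k - 2)*(k + 2)*(k + 3)
(2) = (r - 1)*(r + 6)
(3) = m^3 - 3*m^2 - 40*m
(4) = d^3 - 5*d^2/2 - 3*d/2
(5) = (n - 5)*(n + 7)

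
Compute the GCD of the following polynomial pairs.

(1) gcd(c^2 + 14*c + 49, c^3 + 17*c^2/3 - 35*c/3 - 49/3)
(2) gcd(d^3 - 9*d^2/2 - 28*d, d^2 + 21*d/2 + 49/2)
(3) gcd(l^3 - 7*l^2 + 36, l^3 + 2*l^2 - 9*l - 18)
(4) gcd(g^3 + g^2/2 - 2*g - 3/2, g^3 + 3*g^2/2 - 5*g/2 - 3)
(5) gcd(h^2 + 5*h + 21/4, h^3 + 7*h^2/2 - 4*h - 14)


(1) = c + 7
(2) = gcd(d*(d - 8)*(d + 7/2), (d + 7/2)*(d + 7)) = d + 7/2
(3) = gcd((l - 6)*(l - 3)*(l + 2), (l - 3)*(l + 2)*(l + 3)) = l^2 - l - 6
(4) = g^2 - g/2 - 3/2
(5) = gcd((h + 3/2)*(h + 7/2), (h - 2)*(h + 2)*(h + 7/2)) = h + 7/2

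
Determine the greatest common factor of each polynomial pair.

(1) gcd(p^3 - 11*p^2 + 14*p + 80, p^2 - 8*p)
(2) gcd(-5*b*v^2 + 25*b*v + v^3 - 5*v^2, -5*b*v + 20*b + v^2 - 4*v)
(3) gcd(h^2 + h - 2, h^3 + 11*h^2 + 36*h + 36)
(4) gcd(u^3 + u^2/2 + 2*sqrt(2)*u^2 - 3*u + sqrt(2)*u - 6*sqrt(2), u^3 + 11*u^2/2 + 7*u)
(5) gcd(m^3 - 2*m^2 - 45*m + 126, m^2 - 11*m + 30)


(1) = gcd((p - 8)*(p - 5)*(p + 2), p*(p - 8)) = p - 8
(2) = -5*b + v
(3) = h + 2
(4) = u + 2
(5) = m - 6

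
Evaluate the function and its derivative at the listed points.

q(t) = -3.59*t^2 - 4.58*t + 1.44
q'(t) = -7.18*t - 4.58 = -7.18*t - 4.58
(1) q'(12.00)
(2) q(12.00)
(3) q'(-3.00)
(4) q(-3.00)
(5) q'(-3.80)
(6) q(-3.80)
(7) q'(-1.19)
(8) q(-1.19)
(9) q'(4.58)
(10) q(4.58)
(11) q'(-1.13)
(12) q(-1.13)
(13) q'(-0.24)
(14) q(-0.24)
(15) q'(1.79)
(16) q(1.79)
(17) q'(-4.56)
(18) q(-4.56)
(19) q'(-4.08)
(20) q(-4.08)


(1) = -90.74
(2) = -570.48
(3) = 16.96
(4) = -17.13
(5) = 22.70
(6) = -33.00
(7) = 3.96
(8) = 1.81
(9) = -37.46
(10) = -94.84
(11) = 3.53
(12) = 2.03
(13) = -2.86
(14) = 2.33
(15) = -17.43
(16) = -18.26
(17) = 28.16
(18) = -52.32
(19) = 24.71
(20) = -39.63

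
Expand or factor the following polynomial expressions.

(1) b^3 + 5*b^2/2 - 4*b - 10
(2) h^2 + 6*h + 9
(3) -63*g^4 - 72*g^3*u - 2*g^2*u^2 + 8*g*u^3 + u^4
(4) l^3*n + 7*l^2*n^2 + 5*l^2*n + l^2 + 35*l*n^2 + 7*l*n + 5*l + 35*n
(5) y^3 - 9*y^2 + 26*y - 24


(1) = (b - 2)*(b + 2)*(b + 5/2)
(2) = (h + 3)^2
(3) = (-3*g + u)*(g + u)*(3*g + u)*(7*g + u)
(4) = (l + 5)*(l + 7*n)*(l*n + 1)
(5) = (y - 4)*(y - 3)*(y - 2)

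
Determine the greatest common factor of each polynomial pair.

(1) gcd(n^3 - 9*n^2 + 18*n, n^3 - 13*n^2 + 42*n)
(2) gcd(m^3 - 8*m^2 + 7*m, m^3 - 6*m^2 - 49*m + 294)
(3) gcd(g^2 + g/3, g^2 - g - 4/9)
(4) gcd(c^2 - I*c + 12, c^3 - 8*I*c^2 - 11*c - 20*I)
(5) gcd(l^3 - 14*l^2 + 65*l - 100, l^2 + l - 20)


(1) = n^2 - 6*n
(2) = gcd(m*(m - 7)*(m - 1), (m - 7)*(m - 6)*(m + 7)) = m - 7
(3) = gcd(g*(g + 1/3), (g - 4/3)*(g + 1/3)) = g + 1/3
(4) = c - 4*I
(5) = gcd((l - 5)^2*(l - 4), (l - 4)*(l + 5)) = l - 4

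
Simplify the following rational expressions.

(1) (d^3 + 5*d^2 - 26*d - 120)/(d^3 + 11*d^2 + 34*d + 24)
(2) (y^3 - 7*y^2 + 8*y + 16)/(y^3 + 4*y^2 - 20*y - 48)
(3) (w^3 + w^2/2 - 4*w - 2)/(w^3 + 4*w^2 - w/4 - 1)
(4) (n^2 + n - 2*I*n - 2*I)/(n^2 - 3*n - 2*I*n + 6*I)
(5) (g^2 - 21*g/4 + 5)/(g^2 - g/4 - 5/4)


(1) = (d - 5)/(d + 1)
(2) = (y^2 - 3*y - 4)/(y^2 + 8*y + 12)
(3) = (2*w^2 - 8)/(2*w^2 + 7*w - 4)
(4) = (n + 1)/(n - 3)
(5) = (g - 4)/(g + 1)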